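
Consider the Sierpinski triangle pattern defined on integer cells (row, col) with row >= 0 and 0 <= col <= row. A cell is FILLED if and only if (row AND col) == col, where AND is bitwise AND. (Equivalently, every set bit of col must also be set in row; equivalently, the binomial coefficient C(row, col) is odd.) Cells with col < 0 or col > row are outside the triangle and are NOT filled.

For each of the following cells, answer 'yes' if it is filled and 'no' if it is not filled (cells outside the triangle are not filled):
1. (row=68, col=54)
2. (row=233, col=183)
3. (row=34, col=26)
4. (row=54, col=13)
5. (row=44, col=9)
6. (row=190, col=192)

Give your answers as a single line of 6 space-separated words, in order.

(68,54): row=0b1000100, col=0b110110, row AND col = 0b100 = 4; 4 != 54 -> empty
(233,183): row=0b11101001, col=0b10110111, row AND col = 0b10100001 = 161; 161 != 183 -> empty
(34,26): row=0b100010, col=0b11010, row AND col = 0b10 = 2; 2 != 26 -> empty
(54,13): row=0b110110, col=0b1101, row AND col = 0b100 = 4; 4 != 13 -> empty
(44,9): row=0b101100, col=0b1001, row AND col = 0b1000 = 8; 8 != 9 -> empty
(190,192): col outside [0, 190] -> not filled

Answer: no no no no no no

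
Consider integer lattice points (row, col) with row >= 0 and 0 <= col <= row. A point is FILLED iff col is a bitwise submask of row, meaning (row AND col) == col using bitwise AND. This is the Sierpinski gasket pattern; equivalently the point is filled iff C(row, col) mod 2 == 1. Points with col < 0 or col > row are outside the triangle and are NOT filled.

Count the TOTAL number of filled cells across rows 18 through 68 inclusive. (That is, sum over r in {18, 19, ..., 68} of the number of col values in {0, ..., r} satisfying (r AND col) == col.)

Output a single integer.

Answer: 664

Derivation:
r18=10010 pc2: +4 =4
r19=10011 pc3: +8 =12
r20=10100 pc2: +4 =16
r21=10101 pc3: +8 =24
r22=10110 pc3: +8 =32
r23=10111 pc4: +16 =48
r24=11000 pc2: +4 =52
r25=11001 pc3: +8 =60
r26=11010 pc3: +8 =68
r27=11011 pc4: +16 =84
r28=11100 pc3: +8 =92
r29=11101 pc4: +16 =108
r30=11110 pc4: +16 =124
r31=11111 pc5: +32 =156
r32=100000 pc1: +2 =158
r33=100001 pc2: +4 =162
r34=100010 pc2: +4 =166
r35=100011 pc3: +8 =174
r36=100100 pc2: +4 =178
r37=100101 pc3: +8 =186
r38=100110 pc3: +8 =194
r39=100111 pc4: +16 =210
r40=101000 pc2: +4 =214
r41=101001 pc3: +8 =222
r42=101010 pc3: +8 =230
r43=101011 pc4: +16 =246
r44=101100 pc3: +8 =254
r45=101101 pc4: +16 =270
r46=101110 pc4: +16 =286
r47=101111 pc5: +32 =318
r48=110000 pc2: +4 =322
r49=110001 pc3: +8 =330
r50=110010 pc3: +8 =338
r51=110011 pc4: +16 =354
r52=110100 pc3: +8 =362
r53=110101 pc4: +16 =378
r54=110110 pc4: +16 =394
r55=110111 pc5: +32 =426
r56=111000 pc3: +8 =434
r57=111001 pc4: +16 =450
r58=111010 pc4: +16 =466
r59=111011 pc5: +32 =498
r60=111100 pc4: +16 =514
r61=111101 pc5: +32 =546
r62=111110 pc5: +32 =578
r63=111111 pc6: +64 =642
r64=1000000 pc1: +2 =644
r65=1000001 pc2: +4 =648
r66=1000010 pc2: +4 =652
r67=1000011 pc3: +8 =660
r68=1000100 pc2: +4 =664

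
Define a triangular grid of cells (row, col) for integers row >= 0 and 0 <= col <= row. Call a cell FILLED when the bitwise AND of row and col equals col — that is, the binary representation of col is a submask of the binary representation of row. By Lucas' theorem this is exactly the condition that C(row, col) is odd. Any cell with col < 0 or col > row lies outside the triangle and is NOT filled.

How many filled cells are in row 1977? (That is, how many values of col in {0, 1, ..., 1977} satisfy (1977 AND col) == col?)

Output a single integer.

Answer: 256

Derivation:
1977 in binary = 11110111001
popcount(1977) = number of 1-bits in 11110111001 = 8
A col c satisfies (1977 AND c) == c iff every set bit of c is also set in 1977; each of the 8 set bits of 1977 can independently be on or off in c.
count = 2^8 = 256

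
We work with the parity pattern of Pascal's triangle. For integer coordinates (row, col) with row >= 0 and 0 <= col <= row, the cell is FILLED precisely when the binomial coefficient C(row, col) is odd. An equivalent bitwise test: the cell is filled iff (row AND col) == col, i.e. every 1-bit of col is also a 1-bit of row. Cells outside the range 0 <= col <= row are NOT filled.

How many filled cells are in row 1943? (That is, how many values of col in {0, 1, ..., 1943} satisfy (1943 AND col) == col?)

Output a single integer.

Answer: 256

Derivation:
1943 in binary = 11110010111
popcount(1943) = number of 1-bits in 11110010111 = 8
A col c satisfies (1943 AND c) == c iff every set bit of c is also set in 1943; each of the 8 set bits of 1943 can independently be on or off in c.
count = 2^8 = 256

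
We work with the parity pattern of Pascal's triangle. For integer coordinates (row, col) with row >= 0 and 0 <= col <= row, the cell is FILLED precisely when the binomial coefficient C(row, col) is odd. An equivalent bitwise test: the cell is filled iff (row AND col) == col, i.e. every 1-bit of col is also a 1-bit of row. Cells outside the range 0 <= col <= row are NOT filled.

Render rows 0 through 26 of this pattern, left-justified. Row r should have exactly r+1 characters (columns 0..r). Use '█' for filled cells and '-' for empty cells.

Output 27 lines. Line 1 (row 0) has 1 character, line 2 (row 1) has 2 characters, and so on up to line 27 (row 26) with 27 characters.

Answer: █
██
█-█
████
█---█
██--██
█-█-█-█
████████
█-------█
██------██
█-█-----█-█
████----████
█---█---█---█
██--██--██--██
█-█-█-█-█-█-█-█
████████████████
█---------------█
██--------------██
█-█-------------█-█
████------------████
█---█-----------█---█
██--██----------██--██
█-█-█-█---------█-█-█-█
████████--------████████
█-------█-------█-------█
██------██------██------██
█-█-----█-█-----█-█-----█-█

Derivation:
r0=0: █
r1=1: ██
r2=10: █-█
r3=11: ████
r4=100: █---█
r5=101: ██--██
r6=110: █-█-█-█
r7=111: ████████
r8=1000: █-------█
r9=1001: ██------██
r10=1010: █-█-----█-█
r11=1011: ████----████
r12=1100: █---█---█---█
r13=1101: ██--██--██--██
r14=1110: █-█-█-█-█-█-█-█
r15=1111: ████████████████
r16=10000: █---------------█
r17=10001: ██--------------██
r18=10010: █-█-------------█-█
r19=10011: ████------------████
r20=10100: █---█-----------█---█
r21=10101: ██--██----------██--██
r22=10110: █-█-█-█---------█-█-█-█
r23=10111: ████████--------████████
r24=11000: █-------█-------█-------█
r25=11001: ██------██------██------██
r26=11010: █-█-----█-█-----█-█-----█-█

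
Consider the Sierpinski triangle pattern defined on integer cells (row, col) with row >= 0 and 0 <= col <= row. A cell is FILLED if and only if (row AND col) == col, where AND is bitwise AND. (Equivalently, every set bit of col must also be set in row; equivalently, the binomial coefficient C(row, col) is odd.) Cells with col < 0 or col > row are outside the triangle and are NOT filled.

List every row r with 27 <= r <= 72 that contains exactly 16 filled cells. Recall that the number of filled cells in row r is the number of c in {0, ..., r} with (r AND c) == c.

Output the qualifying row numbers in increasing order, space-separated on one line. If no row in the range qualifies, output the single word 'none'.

Row r has 2^popcount(r) filled cells, so we need popcount(r) = log2(16) = 4.
Scan r = 27..72 and keep those with exactly 4 one-bits:
r=27=11011 popcount=4 -> KEEP
r=28=11100 popcount=3 -> skip
r=29=11101 popcount=4 -> KEEP
r=30=11110 popcount=4 -> KEEP
r=31=11111 popcount=5 -> skip
r=32=100000 popcount=1 -> skip
r=33=100001 popcount=2 -> skip
r=34=100010 popcount=2 -> skip
r=35=100011 popcount=3 -> skip
r=36=100100 popcount=2 -> skip
r=37=100101 popcount=3 -> skip
r=38=100110 popcount=3 -> skip
r=39=100111 popcount=4 -> KEEP
r=40=101000 popcount=2 -> skip
r=41=101001 popcount=3 -> skip
r=42=101010 popcount=3 -> skip
r=43=101011 popcount=4 -> KEEP
r=44=101100 popcount=3 -> skip
r=45=101101 popcount=4 -> KEEP
r=46=101110 popcount=4 -> KEEP
r=47=101111 popcount=5 -> skip
r=48=110000 popcount=2 -> skip
r=49=110001 popcount=3 -> skip
r=50=110010 popcount=3 -> skip
r=51=110011 popcount=4 -> KEEP
r=52=110100 popcount=3 -> skip
r=53=110101 popcount=4 -> KEEP
r=54=110110 popcount=4 -> KEEP
r=55=110111 popcount=5 -> skip
r=56=111000 popcount=3 -> skip
r=57=111001 popcount=4 -> KEEP
r=58=111010 popcount=4 -> KEEP
r=59=111011 popcount=5 -> skip
r=60=111100 popcount=4 -> KEEP
r=61=111101 popcount=5 -> skip
r=62=111110 popcount=5 -> skip
r=63=111111 popcount=6 -> skip
r=64=1000000 popcount=1 -> skip
r=65=1000001 popcount=2 -> skip
r=66=1000010 popcount=2 -> skip
r=67=1000011 popcount=3 -> skip
r=68=1000100 popcount=2 -> skip
r=69=1000101 popcount=3 -> skip
r=70=1000110 popcount=3 -> skip
r=71=1000111 popcount=4 -> KEEP
r=72=1001000 popcount=2 -> skip
Kept rows: 27 29 30 39 43 45 46 51 53 54 57 58 60 71

Answer: 27 29 30 39 43 45 46 51 53 54 57 58 60 71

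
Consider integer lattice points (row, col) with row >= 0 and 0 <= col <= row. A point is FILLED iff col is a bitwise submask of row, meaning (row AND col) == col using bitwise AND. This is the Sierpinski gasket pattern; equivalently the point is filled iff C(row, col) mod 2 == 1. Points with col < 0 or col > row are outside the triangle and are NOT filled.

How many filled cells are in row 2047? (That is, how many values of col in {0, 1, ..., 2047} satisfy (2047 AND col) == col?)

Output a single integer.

2047 in binary = 11111111111
popcount(2047) = number of 1-bits in 11111111111 = 11
A col c satisfies (2047 AND c) == c iff every set bit of c is also set in 2047; each of the 11 set bits of 2047 can independently be on or off in c.
count = 2^11 = 2048

Answer: 2048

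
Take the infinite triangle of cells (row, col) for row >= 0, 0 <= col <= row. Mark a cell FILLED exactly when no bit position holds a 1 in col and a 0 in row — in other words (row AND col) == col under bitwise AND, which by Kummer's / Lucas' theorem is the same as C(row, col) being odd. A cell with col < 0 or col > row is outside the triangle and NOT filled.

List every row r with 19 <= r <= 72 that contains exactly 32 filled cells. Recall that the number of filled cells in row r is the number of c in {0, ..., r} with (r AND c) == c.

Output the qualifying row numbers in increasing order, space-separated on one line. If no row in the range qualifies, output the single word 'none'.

Answer: 31 47 55 59 61 62

Derivation:
Row r has 2^popcount(r) filled cells, so we need popcount(r) = log2(32) = 5.
Scan r = 19..72 and keep those with exactly 5 one-bits:
r=19=10011 popcount=3 -> skip
r=20=10100 popcount=2 -> skip
r=21=10101 popcount=3 -> skip
r=22=10110 popcount=3 -> skip
r=23=10111 popcount=4 -> skip
r=24=11000 popcount=2 -> skip
r=25=11001 popcount=3 -> skip
r=26=11010 popcount=3 -> skip
r=27=11011 popcount=4 -> skip
r=28=11100 popcount=3 -> skip
r=29=11101 popcount=4 -> skip
r=30=11110 popcount=4 -> skip
r=31=11111 popcount=5 -> KEEP
r=32=100000 popcount=1 -> skip
r=33=100001 popcount=2 -> skip
r=34=100010 popcount=2 -> skip
r=35=100011 popcount=3 -> skip
r=36=100100 popcount=2 -> skip
r=37=100101 popcount=3 -> skip
r=38=100110 popcount=3 -> skip
r=39=100111 popcount=4 -> skip
r=40=101000 popcount=2 -> skip
r=41=101001 popcount=3 -> skip
r=42=101010 popcount=3 -> skip
r=43=101011 popcount=4 -> skip
r=44=101100 popcount=3 -> skip
r=45=101101 popcount=4 -> skip
r=46=101110 popcount=4 -> skip
r=47=101111 popcount=5 -> KEEP
r=48=110000 popcount=2 -> skip
r=49=110001 popcount=3 -> skip
r=50=110010 popcount=3 -> skip
r=51=110011 popcount=4 -> skip
r=52=110100 popcount=3 -> skip
r=53=110101 popcount=4 -> skip
r=54=110110 popcount=4 -> skip
r=55=110111 popcount=5 -> KEEP
r=56=111000 popcount=3 -> skip
r=57=111001 popcount=4 -> skip
r=58=111010 popcount=4 -> skip
r=59=111011 popcount=5 -> KEEP
r=60=111100 popcount=4 -> skip
r=61=111101 popcount=5 -> KEEP
r=62=111110 popcount=5 -> KEEP
r=63=111111 popcount=6 -> skip
r=64=1000000 popcount=1 -> skip
r=65=1000001 popcount=2 -> skip
r=66=1000010 popcount=2 -> skip
r=67=1000011 popcount=3 -> skip
r=68=1000100 popcount=2 -> skip
r=69=1000101 popcount=3 -> skip
r=70=1000110 popcount=3 -> skip
r=71=1000111 popcount=4 -> skip
r=72=1001000 popcount=2 -> skip
Kept rows: 31 47 55 59 61 62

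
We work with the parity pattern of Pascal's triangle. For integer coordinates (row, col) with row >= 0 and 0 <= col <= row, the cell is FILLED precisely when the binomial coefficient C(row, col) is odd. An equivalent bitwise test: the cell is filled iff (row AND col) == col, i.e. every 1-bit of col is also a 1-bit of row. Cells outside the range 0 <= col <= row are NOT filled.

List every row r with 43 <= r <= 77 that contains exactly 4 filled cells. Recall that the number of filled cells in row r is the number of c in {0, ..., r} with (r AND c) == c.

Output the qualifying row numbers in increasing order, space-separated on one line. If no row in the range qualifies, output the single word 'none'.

Answer: 48 65 66 68 72

Derivation:
Row r has 2^popcount(r) filled cells, so we need popcount(r) = log2(4) = 2.
Scan r = 43..77 and keep those with exactly 2 one-bits:
r=43=101011 popcount=4 -> skip
r=44=101100 popcount=3 -> skip
r=45=101101 popcount=4 -> skip
r=46=101110 popcount=4 -> skip
r=47=101111 popcount=5 -> skip
r=48=110000 popcount=2 -> KEEP
r=49=110001 popcount=3 -> skip
r=50=110010 popcount=3 -> skip
r=51=110011 popcount=4 -> skip
r=52=110100 popcount=3 -> skip
r=53=110101 popcount=4 -> skip
r=54=110110 popcount=4 -> skip
r=55=110111 popcount=5 -> skip
r=56=111000 popcount=3 -> skip
r=57=111001 popcount=4 -> skip
r=58=111010 popcount=4 -> skip
r=59=111011 popcount=5 -> skip
r=60=111100 popcount=4 -> skip
r=61=111101 popcount=5 -> skip
r=62=111110 popcount=5 -> skip
r=63=111111 popcount=6 -> skip
r=64=1000000 popcount=1 -> skip
r=65=1000001 popcount=2 -> KEEP
r=66=1000010 popcount=2 -> KEEP
r=67=1000011 popcount=3 -> skip
r=68=1000100 popcount=2 -> KEEP
r=69=1000101 popcount=3 -> skip
r=70=1000110 popcount=3 -> skip
r=71=1000111 popcount=4 -> skip
r=72=1001000 popcount=2 -> KEEP
r=73=1001001 popcount=3 -> skip
r=74=1001010 popcount=3 -> skip
r=75=1001011 popcount=4 -> skip
r=76=1001100 popcount=3 -> skip
r=77=1001101 popcount=4 -> skip
Kept rows: 48 65 66 68 72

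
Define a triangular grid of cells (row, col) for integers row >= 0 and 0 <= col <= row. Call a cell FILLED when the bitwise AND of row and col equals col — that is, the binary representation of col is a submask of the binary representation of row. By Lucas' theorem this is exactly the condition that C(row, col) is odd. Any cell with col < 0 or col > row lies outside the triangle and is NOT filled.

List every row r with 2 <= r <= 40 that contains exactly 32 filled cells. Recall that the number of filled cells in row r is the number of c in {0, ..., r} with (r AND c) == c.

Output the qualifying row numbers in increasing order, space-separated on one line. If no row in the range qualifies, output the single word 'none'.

Row r has 2^popcount(r) filled cells, so we need popcount(r) = log2(32) = 5.
Scan r = 2..40 and keep those with exactly 5 one-bits:
r=2=10 popcount=1 -> skip
r=3=11 popcount=2 -> skip
r=4=100 popcount=1 -> skip
r=5=101 popcount=2 -> skip
r=6=110 popcount=2 -> skip
r=7=111 popcount=3 -> skip
r=8=1000 popcount=1 -> skip
r=9=1001 popcount=2 -> skip
r=10=1010 popcount=2 -> skip
r=11=1011 popcount=3 -> skip
r=12=1100 popcount=2 -> skip
r=13=1101 popcount=3 -> skip
r=14=1110 popcount=3 -> skip
r=15=1111 popcount=4 -> skip
r=16=10000 popcount=1 -> skip
r=17=10001 popcount=2 -> skip
r=18=10010 popcount=2 -> skip
r=19=10011 popcount=3 -> skip
r=20=10100 popcount=2 -> skip
r=21=10101 popcount=3 -> skip
r=22=10110 popcount=3 -> skip
r=23=10111 popcount=4 -> skip
r=24=11000 popcount=2 -> skip
r=25=11001 popcount=3 -> skip
r=26=11010 popcount=3 -> skip
r=27=11011 popcount=4 -> skip
r=28=11100 popcount=3 -> skip
r=29=11101 popcount=4 -> skip
r=30=11110 popcount=4 -> skip
r=31=11111 popcount=5 -> KEEP
r=32=100000 popcount=1 -> skip
r=33=100001 popcount=2 -> skip
r=34=100010 popcount=2 -> skip
r=35=100011 popcount=3 -> skip
r=36=100100 popcount=2 -> skip
r=37=100101 popcount=3 -> skip
r=38=100110 popcount=3 -> skip
r=39=100111 popcount=4 -> skip
r=40=101000 popcount=2 -> skip
Kept rows: 31

Answer: 31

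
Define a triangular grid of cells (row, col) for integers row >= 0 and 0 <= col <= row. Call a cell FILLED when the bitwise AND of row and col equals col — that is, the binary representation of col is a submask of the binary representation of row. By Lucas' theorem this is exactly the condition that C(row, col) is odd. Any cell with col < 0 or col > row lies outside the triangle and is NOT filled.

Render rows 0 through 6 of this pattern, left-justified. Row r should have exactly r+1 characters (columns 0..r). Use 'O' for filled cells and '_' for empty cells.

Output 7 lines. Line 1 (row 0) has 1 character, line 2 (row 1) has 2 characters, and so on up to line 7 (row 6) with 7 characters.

Answer: O
OO
O_O
OOOO
O___O
OO__OO
O_O_O_O

Derivation:
r0=0: O
r1=1: OO
r2=10: O_O
r3=11: OOOO
r4=100: O___O
r5=101: OO__OO
r6=110: O_O_O_O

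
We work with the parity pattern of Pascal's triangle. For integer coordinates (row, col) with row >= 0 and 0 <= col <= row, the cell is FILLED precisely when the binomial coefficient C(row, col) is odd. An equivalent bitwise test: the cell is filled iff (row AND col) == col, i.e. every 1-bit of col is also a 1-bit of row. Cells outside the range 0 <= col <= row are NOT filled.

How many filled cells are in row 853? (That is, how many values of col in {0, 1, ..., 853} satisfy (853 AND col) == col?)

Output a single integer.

853 in binary = 1101010101
popcount(853) = number of 1-bits in 1101010101 = 6
A col c satisfies (853 AND c) == c iff every set bit of c is also set in 853; each of the 6 set bits of 853 can independently be on or off in c.
count = 2^6 = 64

Answer: 64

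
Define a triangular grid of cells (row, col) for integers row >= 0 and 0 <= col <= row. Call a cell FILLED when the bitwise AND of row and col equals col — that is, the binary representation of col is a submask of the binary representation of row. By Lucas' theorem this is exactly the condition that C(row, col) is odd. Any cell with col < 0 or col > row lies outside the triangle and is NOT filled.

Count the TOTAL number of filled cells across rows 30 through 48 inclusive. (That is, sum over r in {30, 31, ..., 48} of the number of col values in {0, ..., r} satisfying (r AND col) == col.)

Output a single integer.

r30=11110 pc4: +16 =16
r31=11111 pc5: +32 =48
r32=100000 pc1: +2 =50
r33=100001 pc2: +4 =54
r34=100010 pc2: +4 =58
r35=100011 pc3: +8 =66
r36=100100 pc2: +4 =70
r37=100101 pc3: +8 =78
r38=100110 pc3: +8 =86
r39=100111 pc4: +16 =102
r40=101000 pc2: +4 =106
r41=101001 pc3: +8 =114
r42=101010 pc3: +8 =122
r43=101011 pc4: +16 =138
r44=101100 pc3: +8 =146
r45=101101 pc4: +16 =162
r46=101110 pc4: +16 =178
r47=101111 pc5: +32 =210
r48=110000 pc2: +4 =214

Answer: 214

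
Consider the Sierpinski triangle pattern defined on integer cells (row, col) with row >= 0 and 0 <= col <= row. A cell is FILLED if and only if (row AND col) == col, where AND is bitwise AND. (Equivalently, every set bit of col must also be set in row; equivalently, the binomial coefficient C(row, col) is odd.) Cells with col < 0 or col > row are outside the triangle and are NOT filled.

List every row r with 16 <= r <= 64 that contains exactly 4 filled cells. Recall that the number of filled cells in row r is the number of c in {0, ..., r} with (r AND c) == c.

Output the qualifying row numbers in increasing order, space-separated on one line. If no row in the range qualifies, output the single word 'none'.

Row r has 2^popcount(r) filled cells, so we need popcount(r) = log2(4) = 2.
Scan r = 16..64 and keep those with exactly 2 one-bits:
r=16=10000 popcount=1 -> skip
r=17=10001 popcount=2 -> KEEP
r=18=10010 popcount=2 -> KEEP
r=19=10011 popcount=3 -> skip
r=20=10100 popcount=2 -> KEEP
r=21=10101 popcount=3 -> skip
r=22=10110 popcount=3 -> skip
r=23=10111 popcount=4 -> skip
r=24=11000 popcount=2 -> KEEP
r=25=11001 popcount=3 -> skip
r=26=11010 popcount=3 -> skip
r=27=11011 popcount=4 -> skip
r=28=11100 popcount=3 -> skip
r=29=11101 popcount=4 -> skip
r=30=11110 popcount=4 -> skip
r=31=11111 popcount=5 -> skip
r=32=100000 popcount=1 -> skip
r=33=100001 popcount=2 -> KEEP
r=34=100010 popcount=2 -> KEEP
r=35=100011 popcount=3 -> skip
r=36=100100 popcount=2 -> KEEP
r=37=100101 popcount=3 -> skip
r=38=100110 popcount=3 -> skip
r=39=100111 popcount=4 -> skip
r=40=101000 popcount=2 -> KEEP
r=41=101001 popcount=3 -> skip
r=42=101010 popcount=3 -> skip
r=43=101011 popcount=4 -> skip
r=44=101100 popcount=3 -> skip
r=45=101101 popcount=4 -> skip
r=46=101110 popcount=4 -> skip
r=47=101111 popcount=5 -> skip
r=48=110000 popcount=2 -> KEEP
r=49=110001 popcount=3 -> skip
r=50=110010 popcount=3 -> skip
r=51=110011 popcount=4 -> skip
r=52=110100 popcount=3 -> skip
r=53=110101 popcount=4 -> skip
r=54=110110 popcount=4 -> skip
r=55=110111 popcount=5 -> skip
r=56=111000 popcount=3 -> skip
r=57=111001 popcount=4 -> skip
r=58=111010 popcount=4 -> skip
r=59=111011 popcount=5 -> skip
r=60=111100 popcount=4 -> skip
r=61=111101 popcount=5 -> skip
r=62=111110 popcount=5 -> skip
r=63=111111 popcount=6 -> skip
r=64=1000000 popcount=1 -> skip
Kept rows: 17 18 20 24 33 34 36 40 48

Answer: 17 18 20 24 33 34 36 40 48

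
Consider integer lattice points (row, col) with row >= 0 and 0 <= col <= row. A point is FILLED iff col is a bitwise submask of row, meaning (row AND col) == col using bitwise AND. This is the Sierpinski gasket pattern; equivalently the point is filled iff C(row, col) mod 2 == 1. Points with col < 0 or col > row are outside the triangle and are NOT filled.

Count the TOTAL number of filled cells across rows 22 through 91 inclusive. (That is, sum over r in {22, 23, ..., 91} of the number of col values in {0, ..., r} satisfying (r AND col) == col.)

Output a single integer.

r22=10110 pc3: +8 =8
r23=10111 pc4: +16 =24
r24=11000 pc2: +4 =28
r25=11001 pc3: +8 =36
r26=11010 pc3: +8 =44
r27=11011 pc4: +16 =60
r28=11100 pc3: +8 =68
r29=11101 pc4: +16 =84
r30=11110 pc4: +16 =100
r31=11111 pc5: +32 =132
r32=100000 pc1: +2 =134
r33=100001 pc2: +4 =138
r34=100010 pc2: +4 =142
r35=100011 pc3: +8 =150
r36=100100 pc2: +4 =154
r37=100101 pc3: +8 =162
r38=100110 pc3: +8 =170
r39=100111 pc4: +16 =186
r40=101000 pc2: +4 =190
r41=101001 pc3: +8 =198
r42=101010 pc3: +8 =206
r43=101011 pc4: +16 =222
r44=101100 pc3: +8 =230
r45=101101 pc4: +16 =246
r46=101110 pc4: +16 =262
r47=101111 pc5: +32 =294
r48=110000 pc2: +4 =298
r49=110001 pc3: +8 =306
r50=110010 pc3: +8 =314
r51=110011 pc4: +16 =330
r52=110100 pc3: +8 =338
r53=110101 pc4: +16 =354
r54=110110 pc4: +16 =370
r55=110111 pc5: +32 =402
r56=111000 pc3: +8 =410
r57=111001 pc4: +16 =426
r58=111010 pc4: +16 =442
r59=111011 pc5: +32 =474
r60=111100 pc4: +16 =490
r61=111101 pc5: +32 =522
r62=111110 pc5: +32 =554
r63=111111 pc6: +64 =618
r64=1000000 pc1: +2 =620
r65=1000001 pc2: +4 =624
r66=1000010 pc2: +4 =628
r67=1000011 pc3: +8 =636
r68=1000100 pc2: +4 =640
r69=1000101 pc3: +8 =648
r70=1000110 pc3: +8 =656
r71=1000111 pc4: +16 =672
r72=1001000 pc2: +4 =676
r73=1001001 pc3: +8 =684
r74=1001010 pc3: +8 =692
r75=1001011 pc4: +16 =708
r76=1001100 pc3: +8 =716
r77=1001101 pc4: +16 =732
r78=1001110 pc4: +16 =748
r79=1001111 pc5: +32 =780
r80=1010000 pc2: +4 =784
r81=1010001 pc3: +8 =792
r82=1010010 pc3: +8 =800
r83=1010011 pc4: +16 =816
r84=1010100 pc3: +8 =824
r85=1010101 pc4: +16 =840
r86=1010110 pc4: +16 =856
r87=1010111 pc5: +32 =888
r88=1011000 pc3: +8 =896
r89=1011001 pc4: +16 =912
r90=1011010 pc4: +16 =928
r91=1011011 pc5: +32 =960

Answer: 960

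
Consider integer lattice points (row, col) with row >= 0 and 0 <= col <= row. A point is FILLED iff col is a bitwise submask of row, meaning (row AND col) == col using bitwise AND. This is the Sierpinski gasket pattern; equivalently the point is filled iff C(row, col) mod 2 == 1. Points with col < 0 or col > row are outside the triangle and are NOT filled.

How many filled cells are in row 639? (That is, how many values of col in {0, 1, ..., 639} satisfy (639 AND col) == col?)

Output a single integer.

639 in binary = 1001111111
popcount(639) = number of 1-bits in 1001111111 = 8
A col c satisfies (639 AND c) == c iff every set bit of c is also set in 639; each of the 8 set bits of 639 can independently be on or off in c.
count = 2^8 = 256

Answer: 256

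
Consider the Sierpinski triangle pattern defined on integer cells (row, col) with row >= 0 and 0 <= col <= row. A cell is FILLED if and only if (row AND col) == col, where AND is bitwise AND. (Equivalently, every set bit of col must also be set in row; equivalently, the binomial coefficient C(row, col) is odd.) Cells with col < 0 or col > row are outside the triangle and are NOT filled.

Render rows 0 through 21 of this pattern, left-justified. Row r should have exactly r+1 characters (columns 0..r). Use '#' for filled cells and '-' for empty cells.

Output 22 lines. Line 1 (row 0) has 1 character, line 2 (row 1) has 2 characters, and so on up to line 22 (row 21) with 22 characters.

Answer: #
##
#-#
####
#---#
##--##
#-#-#-#
########
#-------#
##------##
#-#-----#-#
####----####
#---#---#---#
##--##--##--##
#-#-#-#-#-#-#-#
################
#---------------#
##--------------##
#-#-------------#-#
####------------####
#---#-----------#---#
##--##----------##--##

Derivation:
r0=0: #
r1=1: ##
r2=10: #-#
r3=11: ####
r4=100: #---#
r5=101: ##--##
r6=110: #-#-#-#
r7=111: ########
r8=1000: #-------#
r9=1001: ##------##
r10=1010: #-#-----#-#
r11=1011: ####----####
r12=1100: #---#---#---#
r13=1101: ##--##--##--##
r14=1110: #-#-#-#-#-#-#-#
r15=1111: ################
r16=10000: #---------------#
r17=10001: ##--------------##
r18=10010: #-#-------------#-#
r19=10011: ####------------####
r20=10100: #---#-----------#---#
r21=10101: ##--##----------##--##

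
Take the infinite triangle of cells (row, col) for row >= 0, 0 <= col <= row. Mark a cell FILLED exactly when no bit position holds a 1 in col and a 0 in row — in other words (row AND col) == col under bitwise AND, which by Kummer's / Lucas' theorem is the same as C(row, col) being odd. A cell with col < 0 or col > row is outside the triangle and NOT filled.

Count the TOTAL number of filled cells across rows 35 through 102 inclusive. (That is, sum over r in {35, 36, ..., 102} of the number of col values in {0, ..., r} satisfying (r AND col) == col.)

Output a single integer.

Answer: 1038

Derivation:
r35=100011 pc3: +8 =8
r36=100100 pc2: +4 =12
r37=100101 pc3: +8 =20
r38=100110 pc3: +8 =28
r39=100111 pc4: +16 =44
r40=101000 pc2: +4 =48
r41=101001 pc3: +8 =56
r42=101010 pc3: +8 =64
r43=101011 pc4: +16 =80
r44=101100 pc3: +8 =88
r45=101101 pc4: +16 =104
r46=101110 pc4: +16 =120
r47=101111 pc5: +32 =152
r48=110000 pc2: +4 =156
r49=110001 pc3: +8 =164
r50=110010 pc3: +8 =172
r51=110011 pc4: +16 =188
r52=110100 pc3: +8 =196
r53=110101 pc4: +16 =212
r54=110110 pc4: +16 =228
r55=110111 pc5: +32 =260
r56=111000 pc3: +8 =268
r57=111001 pc4: +16 =284
r58=111010 pc4: +16 =300
r59=111011 pc5: +32 =332
r60=111100 pc4: +16 =348
r61=111101 pc5: +32 =380
r62=111110 pc5: +32 =412
r63=111111 pc6: +64 =476
r64=1000000 pc1: +2 =478
r65=1000001 pc2: +4 =482
r66=1000010 pc2: +4 =486
r67=1000011 pc3: +8 =494
r68=1000100 pc2: +4 =498
r69=1000101 pc3: +8 =506
r70=1000110 pc3: +8 =514
r71=1000111 pc4: +16 =530
r72=1001000 pc2: +4 =534
r73=1001001 pc3: +8 =542
r74=1001010 pc3: +8 =550
r75=1001011 pc4: +16 =566
r76=1001100 pc3: +8 =574
r77=1001101 pc4: +16 =590
r78=1001110 pc4: +16 =606
r79=1001111 pc5: +32 =638
r80=1010000 pc2: +4 =642
r81=1010001 pc3: +8 =650
r82=1010010 pc3: +8 =658
r83=1010011 pc4: +16 =674
r84=1010100 pc3: +8 =682
r85=1010101 pc4: +16 =698
r86=1010110 pc4: +16 =714
r87=1010111 pc5: +32 =746
r88=1011000 pc3: +8 =754
r89=1011001 pc4: +16 =770
r90=1011010 pc4: +16 =786
r91=1011011 pc5: +32 =818
r92=1011100 pc4: +16 =834
r93=1011101 pc5: +32 =866
r94=1011110 pc5: +32 =898
r95=1011111 pc6: +64 =962
r96=1100000 pc2: +4 =966
r97=1100001 pc3: +8 =974
r98=1100010 pc3: +8 =982
r99=1100011 pc4: +16 =998
r100=1100100 pc3: +8 =1006
r101=1100101 pc4: +16 =1022
r102=1100110 pc4: +16 =1038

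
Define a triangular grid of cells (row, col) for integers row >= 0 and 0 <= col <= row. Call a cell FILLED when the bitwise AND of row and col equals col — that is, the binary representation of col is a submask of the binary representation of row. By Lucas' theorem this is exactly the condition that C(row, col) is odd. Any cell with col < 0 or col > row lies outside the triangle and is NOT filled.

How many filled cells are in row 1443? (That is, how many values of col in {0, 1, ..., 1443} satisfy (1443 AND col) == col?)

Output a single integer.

Answer: 64

Derivation:
1443 in binary = 10110100011
popcount(1443) = number of 1-bits in 10110100011 = 6
A col c satisfies (1443 AND c) == c iff every set bit of c is also set in 1443; each of the 6 set bits of 1443 can independently be on or off in c.
count = 2^6 = 64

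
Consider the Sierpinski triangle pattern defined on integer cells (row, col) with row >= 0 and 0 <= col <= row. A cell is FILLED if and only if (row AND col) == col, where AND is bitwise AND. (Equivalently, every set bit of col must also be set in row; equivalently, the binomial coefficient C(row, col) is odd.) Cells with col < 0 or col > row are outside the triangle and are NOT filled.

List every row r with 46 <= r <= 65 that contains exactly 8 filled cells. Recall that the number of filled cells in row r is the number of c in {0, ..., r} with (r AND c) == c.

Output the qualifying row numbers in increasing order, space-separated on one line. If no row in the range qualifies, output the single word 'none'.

Row r has 2^popcount(r) filled cells, so we need popcount(r) = log2(8) = 3.
Scan r = 46..65 and keep those with exactly 3 one-bits:
r=46=101110 popcount=4 -> skip
r=47=101111 popcount=5 -> skip
r=48=110000 popcount=2 -> skip
r=49=110001 popcount=3 -> KEEP
r=50=110010 popcount=3 -> KEEP
r=51=110011 popcount=4 -> skip
r=52=110100 popcount=3 -> KEEP
r=53=110101 popcount=4 -> skip
r=54=110110 popcount=4 -> skip
r=55=110111 popcount=5 -> skip
r=56=111000 popcount=3 -> KEEP
r=57=111001 popcount=4 -> skip
r=58=111010 popcount=4 -> skip
r=59=111011 popcount=5 -> skip
r=60=111100 popcount=4 -> skip
r=61=111101 popcount=5 -> skip
r=62=111110 popcount=5 -> skip
r=63=111111 popcount=6 -> skip
r=64=1000000 popcount=1 -> skip
r=65=1000001 popcount=2 -> skip
Kept rows: 49 50 52 56

Answer: 49 50 52 56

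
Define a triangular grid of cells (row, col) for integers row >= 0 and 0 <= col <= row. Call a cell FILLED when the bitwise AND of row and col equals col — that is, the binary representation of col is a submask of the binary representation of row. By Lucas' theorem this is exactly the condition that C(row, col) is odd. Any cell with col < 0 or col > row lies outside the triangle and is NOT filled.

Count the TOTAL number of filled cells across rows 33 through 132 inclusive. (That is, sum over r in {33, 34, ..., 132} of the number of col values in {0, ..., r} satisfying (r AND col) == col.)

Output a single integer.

Answer: 1964

Derivation:
r33=100001 pc2: +4 =4
r34=100010 pc2: +4 =8
r35=100011 pc3: +8 =16
r36=100100 pc2: +4 =20
r37=100101 pc3: +8 =28
r38=100110 pc3: +8 =36
r39=100111 pc4: +16 =52
r40=101000 pc2: +4 =56
r41=101001 pc3: +8 =64
r42=101010 pc3: +8 =72
r43=101011 pc4: +16 =88
r44=101100 pc3: +8 =96
r45=101101 pc4: +16 =112
r46=101110 pc4: +16 =128
r47=101111 pc5: +32 =160
r48=110000 pc2: +4 =164
r49=110001 pc3: +8 =172
r50=110010 pc3: +8 =180
r51=110011 pc4: +16 =196
r52=110100 pc3: +8 =204
r53=110101 pc4: +16 =220
r54=110110 pc4: +16 =236
r55=110111 pc5: +32 =268
r56=111000 pc3: +8 =276
r57=111001 pc4: +16 =292
r58=111010 pc4: +16 =308
r59=111011 pc5: +32 =340
r60=111100 pc4: +16 =356
r61=111101 pc5: +32 =388
r62=111110 pc5: +32 =420
r63=111111 pc6: +64 =484
r64=1000000 pc1: +2 =486
r65=1000001 pc2: +4 =490
r66=1000010 pc2: +4 =494
r67=1000011 pc3: +8 =502
r68=1000100 pc2: +4 =506
r69=1000101 pc3: +8 =514
r70=1000110 pc3: +8 =522
r71=1000111 pc4: +16 =538
r72=1001000 pc2: +4 =542
r73=1001001 pc3: +8 =550
r74=1001010 pc3: +8 =558
r75=1001011 pc4: +16 =574
r76=1001100 pc3: +8 =582
r77=1001101 pc4: +16 =598
r78=1001110 pc4: +16 =614
r79=1001111 pc5: +32 =646
r80=1010000 pc2: +4 =650
r81=1010001 pc3: +8 =658
r82=1010010 pc3: +8 =666
r83=1010011 pc4: +16 =682
r84=1010100 pc3: +8 =690
r85=1010101 pc4: +16 =706
r86=1010110 pc4: +16 =722
r87=1010111 pc5: +32 =754
r88=1011000 pc3: +8 =762
r89=1011001 pc4: +16 =778
r90=1011010 pc4: +16 =794
r91=1011011 pc5: +32 =826
r92=1011100 pc4: +16 =842
r93=1011101 pc5: +32 =874
r94=1011110 pc5: +32 =906
r95=1011111 pc6: +64 =970
r96=1100000 pc2: +4 =974
r97=1100001 pc3: +8 =982
r98=1100010 pc3: +8 =990
r99=1100011 pc4: +16 =1006
r100=1100100 pc3: +8 =1014
r101=1100101 pc4: +16 =1030
r102=1100110 pc4: +16 =1046
r103=1100111 pc5: +32 =1078
r104=1101000 pc3: +8 =1086
r105=1101001 pc4: +16 =1102
r106=1101010 pc4: +16 =1118
r107=1101011 pc5: +32 =1150
r108=1101100 pc4: +16 =1166
r109=1101101 pc5: +32 =1198
r110=1101110 pc5: +32 =1230
r111=1101111 pc6: +64 =1294
r112=1110000 pc3: +8 =1302
r113=1110001 pc4: +16 =1318
r114=1110010 pc4: +16 =1334
r115=1110011 pc5: +32 =1366
r116=1110100 pc4: +16 =1382
r117=1110101 pc5: +32 =1414
r118=1110110 pc5: +32 =1446
r119=1110111 pc6: +64 =1510
r120=1111000 pc4: +16 =1526
r121=1111001 pc5: +32 =1558
r122=1111010 pc5: +32 =1590
r123=1111011 pc6: +64 =1654
r124=1111100 pc5: +32 =1686
r125=1111101 pc6: +64 =1750
r126=1111110 pc6: +64 =1814
r127=1111111 pc7: +128 =1942
r128=10000000 pc1: +2 =1944
r129=10000001 pc2: +4 =1948
r130=10000010 pc2: +4 =1952
r131=10000011 pc3: +8 =1960
r132=10000100 pc2: +4 =1964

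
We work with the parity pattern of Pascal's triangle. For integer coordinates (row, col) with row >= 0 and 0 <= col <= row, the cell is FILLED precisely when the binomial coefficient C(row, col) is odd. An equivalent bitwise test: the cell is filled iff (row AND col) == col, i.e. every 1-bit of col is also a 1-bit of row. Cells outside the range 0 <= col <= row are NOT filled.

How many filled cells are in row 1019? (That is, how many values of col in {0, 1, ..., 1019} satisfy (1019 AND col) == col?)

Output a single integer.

Answer: 512

Derivation:
1019 in binary = 1111111011
popcount(1019) = number of 1-bits in 1111111011 = 9
A col c satisfies (1019 AND c) == c iff every set bit of c is also set in 1019; each of the 9 set bits of 1019 can independently be on or off in c.
count = 2^9 = 512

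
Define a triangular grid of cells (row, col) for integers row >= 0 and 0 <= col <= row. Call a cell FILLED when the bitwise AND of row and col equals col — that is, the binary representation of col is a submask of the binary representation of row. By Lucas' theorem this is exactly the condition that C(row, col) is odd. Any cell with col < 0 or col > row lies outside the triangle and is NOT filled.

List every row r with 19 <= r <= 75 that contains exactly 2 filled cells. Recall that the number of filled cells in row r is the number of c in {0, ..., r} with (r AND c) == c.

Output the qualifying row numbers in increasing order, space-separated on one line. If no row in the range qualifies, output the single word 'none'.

Row r has 2^popcount(r) filled cells, so we need popcount(r) = log2(2) = 1.
Scan r = 19..75 and keep those with exactly 1 one-bits:
r=19=10011 popcount=3 -> skip
r=20=10100 popcount=2 -> skip
r=21=10101 popcount=3 -> skip
r=22=10110 popcount=3 -> skip
r=23=10111 popcount=4 -> skip
r=24=11000 popcount=2 -> skip
r=25=11001 popcount=3 -> skip
r=26=11010 popcount=3 -> skip
r=27=11011 popcount=4 -> skip
r=28=11100 popcount=3 -> skip
r=29=11101 popcount=4 -> skip
r=30=11110 popcount=4 -> skip
r=31=11111 popcount=5 -> skip
r=32=100000 popcount=1 -> KEEP
r=33=100001 popcount=2 -> skip
r=34=100010 popcount=2 -> skip
r=35=100011 popcount=3 -> skip
r=36=100100 popcount=2 -> skip
r=37=100101 popcount=3 -> skip
r=38=100110 popcount=3 -> skip
r=39=100111 popcount=4 -> skip
r=40=101000 popcount=2 -> skip
r=41=101001 popcount=3 -> skip
r=42=101010 popcount=3 -> skip
r=43=101011 popcount=4 -> skip
r=44=101100 popcount=3 -> skip
r=45=101101 popcount=4 -> skip
r=46=101110 popcount=4 -> skip
r=47=101111 popcount=5 -> skip
r=48=110000 popcount=2 -> skip
r=49=110001 popcount=3 -> skip
r=50=110010 popcount=3 -> skip
r=51=110011 popcount=4 -> skip
r=52=110100 popcount=3 -> skip
r=53=110101 popcount=4 -> skip
r=54=110110 popcount=4 -> skip
r=55=110111 popcount=5 -> skip
r=56=111000 popcount=3 -> skip
r=57=111001 popcount=4 -> skip
r=58=111010 popcount=4 -> skip
r=59=111011 popcount=5 -> skip
r=60=111100 popcount=4 -> skip
r=61=111101 popcount=5 -> skip
r=62=111110 popcount=5 -> skip
r=63=111111 popcount=6 -> skip
r=64=1000000 popcount=1 -> KEEP
r=65=1000001 popcount=2 -> skip
r=66=1000010 popcount=2 -> skip
r=67=1000011 popcount=3 -> skip
r=68=1000100 popcount=2 -> skip
r=69=1000101 popcount=3 -> skip
r=70=1000110 popcount=3 -> skip
r=71=1000111 popcount=4 -> skip
r=72=1001000 popcount=2 -> skip
r=73=1001001 popcount=3 -> skip
r=74=1001010 popcount=3 -> skip
r=75=1001011 popcount=4 -> skip
Kept rows: 32 64

Answer: 32 64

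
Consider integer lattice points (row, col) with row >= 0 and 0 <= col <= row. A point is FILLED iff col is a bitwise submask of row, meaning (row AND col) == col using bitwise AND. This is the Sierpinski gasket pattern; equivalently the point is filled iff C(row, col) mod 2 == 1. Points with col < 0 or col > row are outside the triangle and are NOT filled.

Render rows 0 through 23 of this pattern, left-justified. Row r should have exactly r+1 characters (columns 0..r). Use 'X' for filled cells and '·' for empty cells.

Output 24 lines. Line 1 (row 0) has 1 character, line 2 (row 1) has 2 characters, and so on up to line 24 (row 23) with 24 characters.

r0=0: X
r1=1: XX
r2=10: X·X
r3=11: XXXX
r4=100: X···X
r5=101: XX··XX
r6=110: X·X·X·X
r7=111: XXXXXXXX
r8=1000: X·······X
r9=1001: XX······XX
r10=1010: X·X·····X·X
r11=1011: XXXX····XXXX
r12=1100: X···X···X···X
r13=1101: XX··XX··XX··XX
r14=1110: X·X·X·X·X·X·X·X
r15=1111: XXXXXXXXXXXXXXXX
r16=10000: X···············X
r17=10001: XX··············XX
r18=10010: X·X·············X·X
r19=10011: XXXX············XXXX
r20=10100: X···X···········X···X
r21=10101: XX··XX··········XX··XX
r22=10110: X·X·X·X·········X·X·X·X
r23=10111: XXXXXXXX········XXXXXXXX

Answer: X
XX
X·X
XXXX
X···X
XX··XX
X·X·X·X
XXXXXXXX
X·······X
XX······XX
X·X·····X·X
XXXX····XXXX
X···X···X···X
XX··XX··XX··XX
X·X·X·X·X·X·X·X
XXXXXXXXXXXXXXXX
X···············X
XX··············XX
X·X·············X·X
XXXX············XXXX
X···X···········X···X
XX··XX··········XX··XX
X·X·X·X·········X·X·X·X
XXXXXXXX········XXXXXXXX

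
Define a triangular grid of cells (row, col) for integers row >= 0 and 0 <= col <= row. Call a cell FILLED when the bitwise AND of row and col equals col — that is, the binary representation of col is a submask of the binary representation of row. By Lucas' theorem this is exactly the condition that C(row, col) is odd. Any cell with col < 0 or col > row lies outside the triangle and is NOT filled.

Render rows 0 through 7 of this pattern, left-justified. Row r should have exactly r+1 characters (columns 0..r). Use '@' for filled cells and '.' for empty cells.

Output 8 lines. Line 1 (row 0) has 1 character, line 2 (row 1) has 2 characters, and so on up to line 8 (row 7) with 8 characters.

r0=0: @
r1=1: @@
r2=10: @.@
r3=11: @@@@
r4=100: @...@
r5=101: @@..@@
r6=110: @.@.@.@
r7=111: @@@@@@@@

Answer: @
@@
@.@
@@@@
@...@
@@..@@
@.@.@.@
@@@@@@@@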